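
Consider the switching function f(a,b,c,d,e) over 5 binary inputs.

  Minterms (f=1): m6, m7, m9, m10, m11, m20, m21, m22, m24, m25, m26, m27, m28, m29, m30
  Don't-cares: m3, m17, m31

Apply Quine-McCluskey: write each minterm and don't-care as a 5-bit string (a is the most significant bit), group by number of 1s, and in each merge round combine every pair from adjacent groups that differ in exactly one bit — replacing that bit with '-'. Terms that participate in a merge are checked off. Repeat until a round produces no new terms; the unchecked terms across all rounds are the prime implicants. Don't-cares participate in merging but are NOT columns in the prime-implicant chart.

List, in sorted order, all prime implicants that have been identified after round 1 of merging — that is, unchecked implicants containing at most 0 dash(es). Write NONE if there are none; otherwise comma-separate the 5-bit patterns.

[col 0] 00011*, 00110*, 00111*, 01001*, 01010*, 01011*, 10001*, 10100*, 10101*, 10110*, 11000*, 11001*, 11010*, 11011*, 11100*, 11101*, 11110*, 11111*
[col 1] -0110, -1001*, -1010*, -1011*, 0-011, 00-11, 0011-, 010-1*, 0101-*, 1-001*, 1-100*, 1-101*, 1-110*, 10-01*, 101-0*, 1010-*, 11-00*, 11-01*, 11-10*, 11-11*, 110-0*, 110-1*, 1100-*, 1101-*, 111-0*, 111-1*, 1110-*, 1111-*
[col 2] -10-1, -101-, 1--01, 1-1-0, 1-10-, 11--0*, 11--1*, 11-0-*, 11-1-*, 110--*, 111--*
[col 3] 11---
Prime implicants: -0110, -10-1, -101-, 0-011, 00-11, 0011-, 1--01, 1-1-0, 1-10-, 11---

NONE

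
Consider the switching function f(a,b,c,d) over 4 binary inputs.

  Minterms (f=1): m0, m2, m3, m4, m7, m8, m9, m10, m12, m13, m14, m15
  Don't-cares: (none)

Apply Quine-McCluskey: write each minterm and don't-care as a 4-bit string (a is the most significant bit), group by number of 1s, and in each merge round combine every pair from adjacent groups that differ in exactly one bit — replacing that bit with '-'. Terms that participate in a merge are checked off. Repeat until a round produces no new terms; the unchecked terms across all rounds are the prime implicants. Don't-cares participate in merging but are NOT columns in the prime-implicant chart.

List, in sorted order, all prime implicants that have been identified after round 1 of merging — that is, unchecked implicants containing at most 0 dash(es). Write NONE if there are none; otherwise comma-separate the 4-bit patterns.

Round 0: 0000✓ 0010✓ 0011✓ 0100✓ 0111✓ 1000✓ 1001✓ 1010✓ 1100✓ 1101✓ 1110✓ 1111✓
Round 1: -000✓ -010✓ -100✓ -111 0-00✓ 0-11 00-0✓ 001- 1-00✓ 1-01✓ 1-10✓ 10-0✓ 100-✓ 11-0✓ 11-1✓ 110-✓ 111-✓
Round 2: --00 -0-0 1--0 1-0- 11--
PIs = {--00, -0-0, -111, 0-11, 001-, 1--0, 1-0-, 11--}

NONE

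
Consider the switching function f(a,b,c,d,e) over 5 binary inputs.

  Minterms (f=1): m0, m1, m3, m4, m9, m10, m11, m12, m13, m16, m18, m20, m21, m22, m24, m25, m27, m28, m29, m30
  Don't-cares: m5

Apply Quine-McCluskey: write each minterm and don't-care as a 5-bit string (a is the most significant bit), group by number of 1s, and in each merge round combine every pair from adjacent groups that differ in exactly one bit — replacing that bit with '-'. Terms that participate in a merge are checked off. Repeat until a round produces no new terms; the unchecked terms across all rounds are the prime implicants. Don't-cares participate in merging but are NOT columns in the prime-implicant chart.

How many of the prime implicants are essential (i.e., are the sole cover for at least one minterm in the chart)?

6

size-2^0 implicants → 00000(✓)  00001(✓)  00011(✓)  00100(✓)  00101(✓)  01001(✓)  01010(✓)  01011(✓)  01100(✓)  01101(✓)  10000(✓)  10010(✓)  10100(✓)  10101(✓)  10110(✓)  11000(✓)  11001(✓)  11011(✓)  11100(✓)  11101(✓)  11110(✓)
size-2^1 implicants → -0000(✓)  -0100(✓)  -0101(✓)  -1001(✓)  -1011(✓)  -1100(✓)  -1101(✓)  0-001(✓)  0-011(✓)  0-100(✓)  0-101(✓)  00-00(✓)  00-01(✓)  000-1(✓)  0000-(✓)  0010-(✓)  01-01(✓)  010-1(✓)  0101-  0110-(✓)  1-000(✓)  1-100(✓)  1-101(✓)  1-110(✓)  10-00(✓)  10-10(✓)  100-0(✓)  101-0(✓)  1010-(✓)  11-00(✓)  11-01(✓)  110-1(✓)  1100-(✓)  111-0(✓)  1110-(✓)
size-2^2 implicants → --100(✓)  --101(✓)  -0-00  -010-(✓)  -1-01  -10-1  -110-(✓)  0--01  0-0-1  0-10-(✓)  00-0-  1--00  1-1-0  1-10-(✓)  10--0  11-0-
size-2^3 implicants → --10-
Unchecked terms (primes): --10-, -0-00, -1-01, -10-1, 0--01, 0-0-1, 00-0-, 0101-, 1--00, 1-1-0, 10--0, 11-0-
Minterm coverage:
  m0 ⊆ -0-00,00-0-
  m1 ⊆ 0--01,0-0-1,00-0-
  m3 ⊆ 0-0-1 [E]
  m4 ⊆ --10-,-0-00,00-0-
  m9 ⊆ -1-01,-10-1,0--01,0-0-1
  m10 ⊆ 0101- [E]
  m11 ⊆ -10-1,0-0-1,0101-
  m12 ⊆ --10- [E]
  m13 ⊆ --10-,-1-01,0--01
  m16 ⊆ -0-00,1--00,10--0
  m18 ⊆ 10--0 [E]
  m20 ⊆ --10-,-0-00,1--00,1-1-0,10--0
  m21 ⊆ --10- [E]
  m22 ⊆ 1-1-0,10--0
  m24 ⊆ 1--00,11-0-
  m25 ⊆ -1-01,-10-1,11-0-
  m27 ⊆ -10-1 [E]
  m28 ⊆ --10-,1--00,1-1-0,11-0-
  m29 ⊆ --10-,-1-01,11-0-
  m30 ⊆ 1-1-0 [E]
E = {--10-, -10-1, 0-0-1, 0101-, 1-1-0, 10--0}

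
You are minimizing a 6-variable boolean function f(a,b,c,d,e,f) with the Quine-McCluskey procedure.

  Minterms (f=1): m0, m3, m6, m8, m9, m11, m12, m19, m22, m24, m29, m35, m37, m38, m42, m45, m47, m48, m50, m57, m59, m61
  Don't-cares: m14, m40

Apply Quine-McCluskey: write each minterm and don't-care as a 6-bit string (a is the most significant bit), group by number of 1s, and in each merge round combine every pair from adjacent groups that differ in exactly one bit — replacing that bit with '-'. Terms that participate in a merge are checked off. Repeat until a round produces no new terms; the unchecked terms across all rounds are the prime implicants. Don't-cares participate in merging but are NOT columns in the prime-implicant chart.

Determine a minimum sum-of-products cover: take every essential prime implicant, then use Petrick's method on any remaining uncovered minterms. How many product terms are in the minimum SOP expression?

14

[col 0] 000000*, 000011*, 000110*, 001000*, 001001*, 001011*, 001100*, 001110*, 010011*, 010110*, 011000*, 011101*, 100011*, 100101*, 100110*, 101000*, 101010*, 101101*, 101111*, 110000*, 110010*, 111001*, 111011*, 111101*
[col 1] -00011, -00110, -01000, -11101, 0-0011, 0-0110, 0-1000, 00-000, 00-011, 00-110, 001-00, 0010-1, 00100-, 0011-0, 1-1101, 10-101, 1010-0, 1011-1, 1100-0, 111-01, 1110-1
Prime implicants: -00011, -00110, -01000, -11101, 0-0011, 0-0110, 0-1000, 00-000, 00-011, 00-110, 001-00, 0010-1, 00100-, 0011-0, 1-1101, 10-101, 1010-0, 1011-1, 1100-0, 111-01, 1110-1
PI chart (minterm → PIs covering it):
  0 | 00-000  (sole → essential)
  3 | -00011,0-0011,00-011
  6 | -00110,0-0110,00-110
  8 | -01000,0-1000,00-000,001-00,00100-
  9 | 0010-1,00100-
  11 | 00-011,0010-1
  12 | 001-00,0011-0
  19 | 0-0011  (sole → essential)
  22 | 0-0110  (sole → essential)
  24 | 0-1000  (sole → essential)
  29 | -11101  (sole → essential)
  35 | -00011  (sole → essential)
  37 | 10-101  (sole → essential)
  38 | -00110  (sole → essential)
  42 | 1010-0  (sole → essential)
  45 | 1-1101,10-101,1011-1
  47 | 1011-1  (sole → essential)
  48 | 1100-0  (sole → essential)
  50 | 1100-0  (sole → essential)
  57 | 111-01,1110-1
  59 | 1110-1  (sole → essential)
  61 | -11101,1-1101,111-01
Essential prime implicants: -00011, -00110, -11101, 0-0011, 0-0110, 0-1000, 00-000, 10-101, 1010-0, 1011-1, 1100-0, 1110-1
Petrick residual → 001-00, 0010-1
Minimum SOP uses 14 PIs: b'c'd'ef + b'c'def' + bcde'f + a'c'd'ef + a'c'def' + a'cd'e'f' + a'b'd'e'f' + a'b'ce'f' + a'b'cd'f + ab'de'f + ab'cd'f' + ab'cdf + abc'd'f' + abcd'f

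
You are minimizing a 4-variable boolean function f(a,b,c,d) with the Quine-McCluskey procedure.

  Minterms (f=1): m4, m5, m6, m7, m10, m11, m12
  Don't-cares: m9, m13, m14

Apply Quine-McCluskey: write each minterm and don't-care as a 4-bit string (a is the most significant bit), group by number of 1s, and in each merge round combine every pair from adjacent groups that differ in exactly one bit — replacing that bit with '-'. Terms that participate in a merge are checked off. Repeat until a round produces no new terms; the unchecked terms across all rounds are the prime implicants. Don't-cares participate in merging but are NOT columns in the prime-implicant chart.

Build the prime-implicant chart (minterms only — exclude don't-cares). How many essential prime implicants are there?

size-2^0 implicants → 0100(✓)  0101(✓)  0110(✓)  0111(✓)  1001(✓)  1010(✓)  1011(✓)  1100(✓)  1101(✓)  1110(✓)
size-2^1 implicants → -100(✓)  -101(✓)  -110(✓)  01-0(✓)  01-1(✓)  010-(✓)  011-(✓)  1-01  1-10  10-1  101-  11-0(✓)  110-(✓)
size-2^2 implicants → -1-0  -10-  01--
Unchecked terms (primes): -1-0, -10-, 01--, 1-01, 1-10, 10-1, 101-
Minterm coverage:
  m4 ⊆ -1-0,-10-,01--
  m5 ⊆ -10-,01--
  m6 ⊆ -1-0,01--
  m7 ⊆ 01-- [E]
  m10 ⊆ 1-10,101-
  m11 ⊆ 10-1,101-
  m12 ⊆ -1-0,-10-
E = {01--}

1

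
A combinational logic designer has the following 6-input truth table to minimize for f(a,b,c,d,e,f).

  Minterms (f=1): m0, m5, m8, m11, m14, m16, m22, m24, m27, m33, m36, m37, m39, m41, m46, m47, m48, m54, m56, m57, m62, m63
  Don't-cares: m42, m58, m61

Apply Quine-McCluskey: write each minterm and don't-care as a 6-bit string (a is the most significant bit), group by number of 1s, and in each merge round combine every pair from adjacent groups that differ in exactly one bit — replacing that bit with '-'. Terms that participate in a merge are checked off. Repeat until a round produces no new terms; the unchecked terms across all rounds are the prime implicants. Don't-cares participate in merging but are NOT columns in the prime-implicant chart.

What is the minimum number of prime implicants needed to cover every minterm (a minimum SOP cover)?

size-2^0 implicants → 000000(✓)  000101(✓)  001000(✓)  001011(✓)  001110(✓)  010000(✓)  010110(✓)  011000(✓)  011011(✓)  100001(✓)  100100(✓)  100101(✓)  100111(✓)  101001(✓)  101010(✓)  101110(✓)  101111(✓)  110000(✓)  110110(✓)  111000(✓)  111001(✓)  111010(✓)  111101(✓)  111110(✓)  111111(✓)
size-2^1 implicants → -00101  -01110  -10000(✓)  -10110  -11000(✓)  0-0000(✓)  0-1000(✓)  0-1011  00-000(✓)  01-000(✓)  1-1001  1-1010(✓)  1-1110(✓)  1-1111(✓)  10-001  10-111  100-01  1001-1  10010-  101-10(✓)  10111-(✓)  11-000(✓)  11-110  111-01  111-10(✓)  1110-0  11100-  1111-1  11111-(✓)
size-2^2 implicants → -1-000  0--000  1-1-10  1-111-
Unchecked terms (primes): -00101, -01110, -1-000, -10110, 0--000, 0-1011, 1-1-10, 1-1001, 1-111-, 10-001, 10-111, 100-01, 1001-1, 10010-, 11-110, 111-01, 1110-0, 11100-, 1111-1
Minterm coverage:
  m0 ⊆ 0--000 [E]
  m5 ⊆ -00101 [E]
  m8 ⊆ 0--000 [E]
  m11 ⊆ 0-1011 [E]
  m14 ⊆ -01110 [E]
  m16 ⊆ -1-000,0--000
  m22 ⊆ -10110 [E]
  m24 ⊆ -1-000,0--000
  m27 ⊆ 0-1011 [E]
  m33 ⊆ 10-001,100-01
  m36 ⊆ 10010- [E]
  m37 ⊆ -00101,100-01,1001-1,10010-
  m39 ⊆ 10-111,1001-1
  m41 ⊆ 1-1001,10-001
  m46 ⊆ -01110,1-1-10,1-111-
  m47 ⊆ 1-111-,10-111
  m48 ⊆ -1-000 [E]
  m54 ⊆ -10110,11-110
  m56 ⊆ -1-000,1110-0,11100-
  m57 ⊆ 1-1001,111-01,11100-
  m62 ⊆ 1-1-10,1-111-,11-110
  m63 ⊆ 1-111-,1111-1
E = {-00101, -01110, -1-000, -10110, 0--000, 0-1011, 10010-}
Petrick residual → 1-1001, 1-111-, 10-001, 10-111
Cover = b'c'de'f + b'cdef' + bd'e'f' + bc'def' + a'd'e'f' + a'cd'ef + acd'e'f + acde + ab'd'e'f + ab'def + ab'c'de'  |cover|=11

11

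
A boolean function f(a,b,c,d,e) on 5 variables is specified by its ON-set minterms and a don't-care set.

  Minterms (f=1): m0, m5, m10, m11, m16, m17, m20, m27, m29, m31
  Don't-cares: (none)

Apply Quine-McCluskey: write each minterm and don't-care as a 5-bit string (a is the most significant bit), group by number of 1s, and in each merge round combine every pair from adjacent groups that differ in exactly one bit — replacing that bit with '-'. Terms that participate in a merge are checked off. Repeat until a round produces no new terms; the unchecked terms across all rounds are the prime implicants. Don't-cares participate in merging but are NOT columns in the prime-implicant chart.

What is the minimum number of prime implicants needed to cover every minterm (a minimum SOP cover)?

7

size-2^0 implicants → 00000(✓)  00101  01010(✓)  01011(✓)  10000(✓)  10001(✓)  10100(✓)  11011(✓)  11101(✓)  11111(✓)
size-2^1 implicants → -0000  -1011  0101-  10-00  1000-  11-11  111-1
Unchecked terms (primes): -0000, -1011, 00101, 0101-, 10-00, 1000-, 11-11, 111-1
Minterm coverage:
  m0 ⊆ -0000 [E]
  m5 ⊆ 00101 [E]
  m10 ⊆ 0101- [E]
  m11 ⊆ -1011,0101-
  m16 ⊆ -0000,10-00,1000-
  m17 ⊆ 1000- [E]
  m20 ⊆ 10-00 [E]
  m27 ⊆ -1011,11-11
  m29 ⊆ 111-1 [E]
  m31 ⊆ 11-11,111-1
E = {-0000, 00101, 0101-, 10-00, 1000-, 111-1}
Petrick residual → -1011
Cover = b'c'd'e' + bc'de + a'b'cd'e + a'bc'd + ab'd'e' + ab'c'd' + abce  |cover|=7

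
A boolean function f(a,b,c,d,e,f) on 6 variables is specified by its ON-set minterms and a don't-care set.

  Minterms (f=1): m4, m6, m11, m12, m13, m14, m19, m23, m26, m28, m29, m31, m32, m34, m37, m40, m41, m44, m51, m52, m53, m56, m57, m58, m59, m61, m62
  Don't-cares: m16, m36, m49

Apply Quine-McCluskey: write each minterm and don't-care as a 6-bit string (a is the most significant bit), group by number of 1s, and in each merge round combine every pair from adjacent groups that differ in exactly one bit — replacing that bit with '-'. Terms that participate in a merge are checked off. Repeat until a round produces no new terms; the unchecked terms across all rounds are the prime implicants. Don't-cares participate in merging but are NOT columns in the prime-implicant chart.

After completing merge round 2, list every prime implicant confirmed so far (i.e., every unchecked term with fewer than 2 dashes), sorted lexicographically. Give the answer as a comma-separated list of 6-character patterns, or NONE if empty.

-10011, -11010, -11101, 001011, 01-111, 010-11, 010000, 0111-1, 1000-0, 111-10

Round 0: 000100✓ 000110✓ 001011 001100✓ 001101✓ 001110✓ 010000 010011✓ 010111✓ 011010✓ 011100✓ 011101✓ 011111✓ 100000✓ 100010✓ 100100✓ 100101✓ 101000✓ 101001✓ 101100✓ 110001✓ 110011✓ 110100✓ 110101✓ 111000✓ 111001✓ 111010✓ 111011✓ 111101✓ 111110✓
Round 1: -00100✓ -01100✓ -10011 -11010 -11101 0-1100✓ 0-1101✓ 00-100✓ 00-110✓ 0001-0✓ 0011-0✓ 00110-✓ 01-111 010-11 0111-1 01110-✓ 1-0100✓ 1-0101✓ 1-1000✓ 1-1001✓ 10-000✓ 10-100✓ 100-00✓ 1000-0 10010-✓ 101-00✓ 10100-✓ 11-001✓ 11-011✓ 11-101✓ 110-01✓ 1100-1✓ 11010-✓ 111-01✓ 111-10 1110-0✓ 1110-1✓ 11100-✓ 11101-✓
Round 2: -0-100 0-110- 00-1-0 1-010- 1-100- 10--00 11--01 11-0-1 1110--
PIs = {-0-100, -10011, -11010, -11101, 0-110-, 00-1-0, 001011, 01-111, 010-11, 010000, 0111-1, 1-010-, 1-100-, 10--00, 1000-0, 11--01, 11-0-1, 111-10, 1110--}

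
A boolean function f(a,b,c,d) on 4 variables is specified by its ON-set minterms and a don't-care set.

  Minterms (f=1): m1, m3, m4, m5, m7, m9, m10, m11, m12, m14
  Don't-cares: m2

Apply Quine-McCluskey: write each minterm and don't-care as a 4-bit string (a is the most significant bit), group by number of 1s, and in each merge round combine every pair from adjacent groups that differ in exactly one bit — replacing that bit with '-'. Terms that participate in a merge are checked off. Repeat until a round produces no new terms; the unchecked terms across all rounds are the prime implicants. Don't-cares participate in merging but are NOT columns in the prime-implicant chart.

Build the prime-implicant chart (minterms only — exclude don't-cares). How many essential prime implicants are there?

2

Round 0: 0001✓ 0010✓ 0011✓ 0100✓ 0101✓ 0111✓ 1001✓ 1010✓ 1011✓ 1100✓ 1110✓
Round 1: -001✓ -010✓ -011✓ -100 0-01✓ 0-11✓ 00-1✓ 001-✓ 01-1✓ 010- 1-10 10-1✓ 101-✓ 11-0
Round 2: -0-1 -01- 0--1
PIs = {-0-1, -01-, -100, 0--1, 010-, 1-10, 11-0}
Coverage chart:
  m1: -0-1,0--1
  m3: -0-1,-01-,0--1
  m4: -100,010-
  m5: 0--1,010-
  m7: 0--1 ←essential
  m9: -0-1 ←essential
  m10: -01-,1-10
  m11: -0-1,-01-
  m12: -100,11-0
  m14: 1-10,11-0
Essential: -0-1, 0--1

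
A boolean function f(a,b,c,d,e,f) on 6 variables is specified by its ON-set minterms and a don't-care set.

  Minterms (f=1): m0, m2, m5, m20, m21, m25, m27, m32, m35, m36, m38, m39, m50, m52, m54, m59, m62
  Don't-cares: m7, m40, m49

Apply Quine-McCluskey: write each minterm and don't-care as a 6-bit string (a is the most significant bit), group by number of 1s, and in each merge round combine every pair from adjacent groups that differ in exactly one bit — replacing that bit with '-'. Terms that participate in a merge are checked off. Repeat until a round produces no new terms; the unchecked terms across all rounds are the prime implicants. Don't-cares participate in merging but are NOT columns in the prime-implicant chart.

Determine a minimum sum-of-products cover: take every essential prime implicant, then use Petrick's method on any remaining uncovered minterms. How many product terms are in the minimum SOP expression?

10

[col 0] 000000*, 000010*, 000101*, 000111*, 010100*, 010101*, 011001*, 011011*, 100000*, 100011*, 100100*, 100110*, 100111*, 101000*, 110001, 110010*, 110100*, 110110*, 111011*, 111110*
[col 1] -00000, -00111, -10100, -11011, 0-0101, 0000-0, 0001-1, 01010-, 0110-1, 1-0100*, 1-0110*, 10-000, 100-00, 100-11, 1001-0*, 10011-, 11-110, 110-10, 1101-0*
[col 2] 1-01-0
Prime implicants: -00000, -00111, -10100, -11011, 0-0101, 0000-0, 0001-1, 01010-, 0110-1, 1-01-0, 10-000, 100-00, 100-11, 10011-, 11-110, 110-10, 110001
PI chart (minterm → PIs covering it):
  0 | -00000,0000-0
  2 | 0000-0  (sole → essential)
  5 | 0-0101,0001-1
  20 | -10100,01010-
  21 | 0-0101,01010-
  25 | 0110-1  (sole → essential)
  27 | -11011,0110-1
  32 | -00000,10-000,100-00
  35 | 100-11  (sole → essential)
  36 | 1-01-0,100-00
  38 | 1-01-0,10011-
  39 | -00111,100-11,10011-
  50 | 110-10  (sole → essential)
  52 | -10100,1-01-0
  54 | 1-01-0,11-110,110-10
  59 | -11011  (sole → essential)
  62 | 11-110  (sole → essential)
Essential prime implicants: -11011, 0000-0, 0110-1, 100-11, 11-110, 110-10
Petrick residual → -00000, -10100, 0-0101, 1-01-0
Minimum SOP uses 10 PIs: b'c'd'e'f' + bc'de'f' + bcd'ef + a'c'de'f + a'b'c'd'f' + a'bcd'f + ac'df' + ab'c'ef + abdef' + abc'ef'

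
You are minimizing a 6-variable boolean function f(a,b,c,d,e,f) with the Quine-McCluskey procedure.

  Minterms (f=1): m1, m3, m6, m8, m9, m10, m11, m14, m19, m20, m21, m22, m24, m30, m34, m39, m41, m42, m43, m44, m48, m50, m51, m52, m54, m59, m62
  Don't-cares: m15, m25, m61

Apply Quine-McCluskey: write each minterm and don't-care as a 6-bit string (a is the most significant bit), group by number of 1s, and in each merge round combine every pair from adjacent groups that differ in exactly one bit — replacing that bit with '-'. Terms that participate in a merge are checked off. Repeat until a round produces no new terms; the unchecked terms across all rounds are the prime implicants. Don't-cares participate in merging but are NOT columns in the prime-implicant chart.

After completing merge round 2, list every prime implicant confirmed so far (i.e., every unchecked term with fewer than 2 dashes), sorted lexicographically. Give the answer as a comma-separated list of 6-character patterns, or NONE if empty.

-10011, 0-0011, 01010-, 1-0010, 1-1011, 10-010, 100111, 101100, 11-011, 11001-, 111101

Round 0: 000001✓ 000011✓ 000110✓ 001000✓ 001001✓ 001010✓ 001011✓ 001110✓ 001111✓ 010011✓ 010100✓ 010101✓ 010110✓ 011000✓ 011001✓ 011110✓ 100010✓ 100111 101001✓ 101010✓ 101011✓ 101100 110000✓ 110010✓ 110011✓ 110100✓ 110110✓ 111011✓ 111101 111110✓
Round 1: -01001✓ -01010✓ -01011✓ -10011 -10100✓ -10110✓ -11110✓ 0-0011 0-0110✓ 0-1000✓ 0-1001✓ 0-1110✓ 00-001✓ 00-011✓ 00-110✓ 0000-1✓ 001-10✓ 001-11✓ 0010-0✓ 0010-1✓ 00100-✓ 00101-✓ 00111-✓ 01-110✓ 0101-0✓ 01010- 01100-✓ 1-0010 1-1011 10-010 1010-1✓ 10101-✓ 11-011 11-110✓ 110-00✓ 110-10✓ 1100-0✓ 11001- 1101-0✓
Round 2: -010-1 -0101- -1-110 -101-0 0--110 0-100- 00-0-1 001-1- 0010-- 110--0
PIs = {-010-1, -0101-, -1-110, -10011, -101-0, 0--110, 0-0011, 0-100-, 00-0-1, 001-1-, 0010--, 01010-, 1-0010, 1-1011, 10-010, 100111, 101100, 11-011, 110--0, 11001-, 111101}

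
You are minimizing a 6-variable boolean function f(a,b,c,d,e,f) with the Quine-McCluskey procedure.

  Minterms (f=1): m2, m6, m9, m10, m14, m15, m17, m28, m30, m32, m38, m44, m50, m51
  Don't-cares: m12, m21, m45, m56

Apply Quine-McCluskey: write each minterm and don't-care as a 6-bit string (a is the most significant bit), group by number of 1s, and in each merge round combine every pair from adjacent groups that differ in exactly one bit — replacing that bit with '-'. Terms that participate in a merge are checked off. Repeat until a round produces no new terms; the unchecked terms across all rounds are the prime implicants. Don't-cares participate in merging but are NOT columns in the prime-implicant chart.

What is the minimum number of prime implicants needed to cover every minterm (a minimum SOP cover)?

Round 0: 000010✓ 000110✓ 001001 001010✓ 001100✓ 001110✓ 001111✓ 010001✓ 010101✓ 011100✓ 011110✓ 100000 100110✓ 101100✓ 101101✓ 110010✓ 110011✓ 111000
Round 1: -00110 -01100 0-1100✓ 0-1110✓ 00-010✓ 00-110✓ 000-10✓ 001-10✓ 0011-0✓ 00111- 010-01 0111-0✓ 10110- 11001-
Round 2: 0-11-0 00--10
PIs = {-00110, -01100, 0-11-0, 00--10, 001001, 00111-, 010-01, 100000, 10110-, 11001-, 111000}
Coverage chart:
  m2: 00--10 ←essential
  m6: -00110,00--10
  m9: 001001 ←essential
  m10: 00--10 ←essential
  m14: 0-11-0,00--10,00111-
  m15: 00111- ←essential
  m17: 010-01 ←essential
  m28: 0-11-0 ←essential
  m30: 0-11-0 ←essential
  m32: 100000 ←essential
  m38: -00110 ←essential
  m44: -01100,10110-
  m50: 11001- ←essential
  m51: 11001- ←essential
Essential: -00110, 0-11-0, 00--10, 001001, 00111-, 010-01, 100000, 11001-
Petrick residual → -01100
Min cover (9 terms): b'c'def' + b'cde'f' + a'cdf' + a'b'ef' + a'b'cd'e'f + a'b'cde + a'bc'e'f + ab'c'd'e'f' + abc'd'e

9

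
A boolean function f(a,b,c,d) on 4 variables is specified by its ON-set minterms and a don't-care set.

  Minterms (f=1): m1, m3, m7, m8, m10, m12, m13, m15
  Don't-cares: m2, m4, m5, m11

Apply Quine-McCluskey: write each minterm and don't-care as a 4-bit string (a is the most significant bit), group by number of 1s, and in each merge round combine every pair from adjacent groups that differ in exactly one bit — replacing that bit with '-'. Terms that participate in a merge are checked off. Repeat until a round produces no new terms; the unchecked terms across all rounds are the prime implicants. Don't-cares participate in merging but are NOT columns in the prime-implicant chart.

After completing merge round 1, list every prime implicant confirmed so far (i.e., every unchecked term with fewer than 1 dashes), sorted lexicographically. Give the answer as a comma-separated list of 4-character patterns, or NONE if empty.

NONE

size-2^0 implicants → 0001(✓)  0010(✓)  0011(✓)  0100(✓)  0101(✓)  0111(✓)  1000(✓)  1010(✓)  1011(✓)  1100(✓)  1101(✓)  1111(✓)
size-2^1 implicants → -010(✓)  -011(✓)  -100(✓)  -101(✓)  -111(✓)  0-01(✓)  0-11(✓)  00-1(✓)  001-(✓)  01-1(✓)  010-(✓)  1-00  1-11(✓)  10-0  101-(✓)  11-1(✓)  110-(✓)
size-2^2 implicants → --11  -01-  -1-1  -10-  0--1
Unchecked terms (primes): --11, -01-, -1-1, -10-, 0--1, 1-00, 10-0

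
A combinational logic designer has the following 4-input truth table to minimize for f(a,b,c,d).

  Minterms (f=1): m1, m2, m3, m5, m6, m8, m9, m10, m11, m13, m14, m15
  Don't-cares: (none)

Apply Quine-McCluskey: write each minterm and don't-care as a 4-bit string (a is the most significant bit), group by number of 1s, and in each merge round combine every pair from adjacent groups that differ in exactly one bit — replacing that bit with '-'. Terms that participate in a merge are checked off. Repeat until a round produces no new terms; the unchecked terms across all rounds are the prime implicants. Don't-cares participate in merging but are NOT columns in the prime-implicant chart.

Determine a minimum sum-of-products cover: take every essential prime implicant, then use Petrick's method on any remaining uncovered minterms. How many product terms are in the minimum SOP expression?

size-2^0 implicants → 0001(✓)  0010(✓)  0011(✓)  0101(✓)  0110(✓)  1000(✓)  1001(✓)  1010(✓)  1011(✓)  1101(✓)  1110(✓)  1111(✓)
size-2^1 implicants → -001(✓)  -010(✓)  -011(✓)  -101(✓)  -110(✓)  0-01(✓)  0-10(✓)  00-1(✓)  001-(✓)  1-01(✓)  1-10(✓)  1-11(✓)  10-0(✓)  10-1(✓)  100-(✓)  101-(✓)  11-1(✓)  111-(✓)
size-2^2 implicants → --01  --10  -0-1  -01-  1--1  1-1-  10--
Unchecked terms (primes): --01, --10, -0-1, -01-, 1--1, 1-1-, 10--
Minterm coverage:
  m1 ⊆ --01,-0-1
  m2 ⊆ --10,-01-
  m3 ⊆ -0-1,-01-
  m5 ⊆ --01 [E]
  m6 ⊆ --10 [E]
  m8 ⊆ 10-- [E]
  m9 ⊆ --01,-0-1,1--1,10--
  m10 ⊆ --10,-01-,1-1-,10--
  m11 ⊆ -0-1,-01-,1--1,1-1-,10--
  m13 ⊆ --01,1--1
  m14 ⊆ --10,1-1-
  m15 ⊆ 1--1,1-1-
E = {--01, --10, 10--}
Petrick residual → -0-1, 1--1
Cover = c'd + cd' + b'd + ad + ab'  |cover|=5

5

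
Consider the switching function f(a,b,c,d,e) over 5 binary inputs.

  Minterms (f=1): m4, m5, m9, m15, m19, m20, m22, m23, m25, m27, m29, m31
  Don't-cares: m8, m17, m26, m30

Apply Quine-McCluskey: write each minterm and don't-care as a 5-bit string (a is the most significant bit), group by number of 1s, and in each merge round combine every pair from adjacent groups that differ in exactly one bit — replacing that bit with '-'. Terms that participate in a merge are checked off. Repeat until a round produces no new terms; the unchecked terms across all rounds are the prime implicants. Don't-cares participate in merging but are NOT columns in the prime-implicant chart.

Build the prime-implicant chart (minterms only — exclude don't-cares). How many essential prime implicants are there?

3

Round 0: 00100✓ 00101✓ 01000✓ 01001✓ 01111✓ 10001✓ 10011✓ 10100✓ 10110✓ 10111✓ 11001✓ 11010✓ 11011✓ 11101✓ 11110✓ 11111✓
Round 1: -0100 -1001 -1111 0010- 0100- 1-001✓ 1-011✓ 1-110✓ 1-111✓ 10-11✓ 100-1✓ 101-0 1011-✓ 11-01✓ 11-10✓ 11-11✓ 110-1✓ 1101-✓ 111-1✓ 1111-✓
Round 2: 1--11 1-0-1 1-11- 11--1 11-1-
PIs = {-0100, -1001, -1111, 0010-, 0100-, 1--11, 1-0-1, 1-11-, 101-0, 11--1, 11-1-}
Coverage chart:
  m4: -0100,0010-
  m5: 0010- ←essential
  m9: -1001,0100-
  m15: -1111 ←essential
  m19: 1--11,1-0-1
  m20: -0100,101-0
  m22: 1-11-,101-0
  m23: 1--11,1-11-
  m25: -1001,1-0-1,11--1
  m27: 1--11,1-0-1,11--1,11-1-
  m29: 11--1 ←essential
  m31: -1111,1--11,1-11-,11--1,11-1-
Essential: -1111, 0010-, 11--1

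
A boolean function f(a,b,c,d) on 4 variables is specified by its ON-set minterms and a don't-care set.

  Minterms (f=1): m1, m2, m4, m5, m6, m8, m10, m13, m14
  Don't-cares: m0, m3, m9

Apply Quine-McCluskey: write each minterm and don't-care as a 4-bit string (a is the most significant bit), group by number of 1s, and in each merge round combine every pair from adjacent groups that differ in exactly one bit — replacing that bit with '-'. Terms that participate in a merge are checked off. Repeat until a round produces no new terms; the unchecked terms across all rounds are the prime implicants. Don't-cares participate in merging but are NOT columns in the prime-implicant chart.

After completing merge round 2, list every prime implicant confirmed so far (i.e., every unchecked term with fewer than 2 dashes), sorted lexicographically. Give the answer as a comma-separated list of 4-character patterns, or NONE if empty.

Round 0: 0000✓ 0001✓ 0010✓ 0011✓ 0100✓ 0101✓ 0110✓ 1000✓ 1001✓ 1010✓ 1101✓ 1110✓
Round 1: -000✓ -001✓ -010✓ -101✓ -110✓ 0-00✓ 0-01✓ 0-10✓ 00-0✓ 00-1✓ 000-✓ 001-✓ 01-0✓ 010-✓ 1-01✓ 1-10✓ 10-0✓ 100-✓
Round 2: --01 --10 -0-0 -00- 0--0 0-0- 00--
PIs = {--01, --10, -0-0, -00-, 0--0, 0-0-, 00--}

NONE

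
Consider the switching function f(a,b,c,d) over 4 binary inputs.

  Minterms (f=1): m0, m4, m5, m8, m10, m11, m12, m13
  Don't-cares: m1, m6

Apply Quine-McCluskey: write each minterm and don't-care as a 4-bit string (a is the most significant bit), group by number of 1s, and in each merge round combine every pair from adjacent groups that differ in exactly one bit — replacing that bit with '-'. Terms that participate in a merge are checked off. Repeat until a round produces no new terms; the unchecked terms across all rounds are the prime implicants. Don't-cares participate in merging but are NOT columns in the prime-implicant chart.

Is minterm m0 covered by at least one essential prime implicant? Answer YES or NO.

[col 0] 0000*, 0001*, 0100*, 0101*, 0110*, 1000*, 1010*, 1011*, 1100*, 1101*
[col 1] -000*, -100*, -101*, 0-00*, 0-01*, 000-*, 01-0, 010-*, 1-00*, 10-0, 101-, 110-*
[col 2] --00, -10-, 0-0-
Prime implicants: --00, -10-, 0-0-, 01-0, 10-0, 101-
PI chart (minterm → PIs covering it):
  0 | --00,0-0-
  4 | --00,-10-,0-0-,01-0
  5 | -10-,0-0-
  8 | --00,10-0
  10 | 10-0,101-
  11 | 101-  (sole → essential)
  12 | --00,-10-
  13 | -10-  (sole → essential)
Essential prime implicants: -10-, 101-

NO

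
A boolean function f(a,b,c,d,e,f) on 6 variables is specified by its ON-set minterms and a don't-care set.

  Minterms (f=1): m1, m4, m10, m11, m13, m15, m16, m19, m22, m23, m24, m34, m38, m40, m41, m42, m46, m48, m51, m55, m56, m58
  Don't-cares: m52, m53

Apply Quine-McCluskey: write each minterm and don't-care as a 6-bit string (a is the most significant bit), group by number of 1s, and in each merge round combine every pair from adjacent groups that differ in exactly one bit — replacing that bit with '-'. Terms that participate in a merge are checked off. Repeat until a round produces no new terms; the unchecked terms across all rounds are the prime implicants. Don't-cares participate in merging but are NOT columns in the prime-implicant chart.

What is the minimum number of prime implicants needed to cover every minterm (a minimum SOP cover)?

10

[col 0] 000001, 000100, 001010*, 001011*, 001101*, 001111*, 010000*, 010011*, 010110*, 010111*, 011000*, 100010*, 100110*, 101000*, 101001*, 101010*, 101110*, 110000*, 110011*, 110100*, 110101*, 110111*, 111000*, 111010*
[col 1] -01010, -10000*, -10011*, -10111*, -11000*, 001-11, 00101-, 0011-1, 01-000*, 010-11*, 01011-, 1-1000*, 1-1010*, 10-010*, 10-110*, 100-10*, 101-10*, 1010-0*, 10100-, 11-000*, 110-00, 110-11*, 1101-1, 11010-, 1110-0*
[col 2] -1-000, -10-11, 1-10-0, 10--10
Prime implicants: -01010, -1-000, -10-11, 000001, 000100, 001-11, 00101-, 0011-1, 01011-, 1-10-0, 10--10, 10100-, 110-00, 1101-1, 11010-
PI chart (minterm → PIs covering it):
  1 | 000001  (sole → essential)
  4 | 000100  (sole → essential)
  10 | -01010,00101-
  11 | 001-11,00101-
  13 | 0011-1  (sole → essential)
  15 | 001-11,0011-1
  16 | -1-000  (sole → essential)
  19 | -10-11  (sole → essential)
  22 | 01011-  (sole → essential)
  23 | -10-11,01011-
  24 | -1-000  (sole → essential)
  34 | 10--10  (sole → essential)
  38 | 10--10  (sole → essential)
  40 | 1-10-0,10100-
  41 | 10100-  (sole → essential)
  42 | -01010,1-10-0,10--10
  46 | 10--10  (sole → essential)
  48 | -1-000,110-00
  51 | -10-11  (sole → essential)
  55 | -10-11,1101-1
  56 | -1-000,1-10-0
  58 | 1-10-0  (sole → essential)
Essential prime implicants: -1-000, -10-11, 000001, 000100, 0011-1, 01011-, 1-10-0, 10--10, 10100-
Petrick residual → 00101-
Minimum SOP uses 10 PIs: bd'e'f' + bc'ef + a'b'c'd'e'f + a'b'c'de'f' + a'b'cd'e + a'b'cdf + a'bc'de + acd'f' + ab'ef' + ab'cd'e'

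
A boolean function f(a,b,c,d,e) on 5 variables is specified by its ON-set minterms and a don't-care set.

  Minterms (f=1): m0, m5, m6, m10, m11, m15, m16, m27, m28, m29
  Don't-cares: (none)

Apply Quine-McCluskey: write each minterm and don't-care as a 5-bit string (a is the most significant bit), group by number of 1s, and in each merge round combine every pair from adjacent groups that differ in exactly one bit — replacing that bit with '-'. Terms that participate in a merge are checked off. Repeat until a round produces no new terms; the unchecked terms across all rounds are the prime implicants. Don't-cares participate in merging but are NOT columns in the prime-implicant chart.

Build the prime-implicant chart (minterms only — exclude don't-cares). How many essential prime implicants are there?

size-2^0 implicants → 00000(✓)  00101  00110  01010(✓)  01011(✓)  01111(✓)  10000(✓)  11011(✓)  11100(✓)  11101(✓)
size-2^1 implicants → -0000  -1011  01-11  0101-  1110-
Unchecked terms (primes): -0000, -1011, 00101, 00110, 01-11, 0101-, 1110-
Minterm coverage:
  m0 ⊆ -0000 [E]
  m5 ⊆ 00101 [E]
  m6 ⊆ 00110 [E]
  m10 ⊆ 0101- [E]
  m11 ⊆ -1011,01-11,0101-
  m15 ⊆ 01-11 [E]
  m16 ⊆ -0000 [E]
  m27 ⊆ -1011 [E]
  m28 ⊆ 1110- [E]
  m29 ⊆ 1110- [E]
E = {-0000, -1011, 00101, 00110, 01-11, 0101-, 1110-}

7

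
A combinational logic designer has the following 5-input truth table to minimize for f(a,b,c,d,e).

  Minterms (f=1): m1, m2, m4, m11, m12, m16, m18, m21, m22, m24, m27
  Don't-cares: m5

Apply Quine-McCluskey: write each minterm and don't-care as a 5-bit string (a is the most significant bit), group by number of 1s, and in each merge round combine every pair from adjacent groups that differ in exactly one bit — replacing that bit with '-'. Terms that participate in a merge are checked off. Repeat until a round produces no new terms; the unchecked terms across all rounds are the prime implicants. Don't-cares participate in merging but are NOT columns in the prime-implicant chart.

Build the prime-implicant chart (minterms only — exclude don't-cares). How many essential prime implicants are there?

[col 0] 00001*, 00010*, 00100*, 00101*, 01011*, 01100*, 10000*, 10010*, 10101*, 10110*, 11000*, 11011*
[col 1] -0010, -0101, -1011, 0-100, 00-01, 0010-, 1-000, 10-10, 100-0
Prime implicants: -0010, -0101, -1011, 0-100, 00-01, 0010-, 1-000, 10-10, 100-0
PI chart (minterm → PIs covering it):
  1 | 00-01  (sole → essential)
  2 | -0010  (sole → essential)
  4 | 0-100,0010-
  11 | -1011  (sole → essential)
  12 | 0-100  (sole → essential)
  16 | 1-000,100-0
  18 | -0010,10-10,100-0
  21 | -0101  (sole → essential)
  22 | 10-10  (sole → essential)
  24 | 1-000  (sole → essential)
  27 | -1011  (sole → essential)
Essential prime implicants: -0010, -0101, -1011, 0-100, 00-01, 1-000, 10-10

7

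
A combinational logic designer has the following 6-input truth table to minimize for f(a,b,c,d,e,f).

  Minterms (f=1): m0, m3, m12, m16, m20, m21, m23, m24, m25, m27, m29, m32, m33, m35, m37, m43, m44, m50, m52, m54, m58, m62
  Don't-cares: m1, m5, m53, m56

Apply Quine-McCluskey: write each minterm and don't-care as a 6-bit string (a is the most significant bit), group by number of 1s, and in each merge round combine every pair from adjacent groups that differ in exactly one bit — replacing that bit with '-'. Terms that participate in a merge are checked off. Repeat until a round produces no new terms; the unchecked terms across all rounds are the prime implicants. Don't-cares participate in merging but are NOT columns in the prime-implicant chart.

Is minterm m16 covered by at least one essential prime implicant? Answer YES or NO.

Round 0: 000000✓ 000001✓ 000011✓ 000101✓ 001100✓ 010000✓ 010100✓ 010101✓ 010111✓ 011000✓ 011001✓ 011011✓ 011101✓ 100000✓ 100001✓ 100011✓ 100101✓ 101011✓ 101100✓ 110010✓ 110100✓ 110101✓ 110110✓ 111000✓ 111010✓ 111110✓
Round 1: -00000✓ -00001✓ -00011✓ -00101✓ -01100 -10100✓ -10101✓ -11000 0-0000 0-0101✓ 000-01✓ 0000-1✓ 00000-✓ 01-000 01-101 010-00 0101-1 01010-✓ 011-01 0110-1 01100- 1-0101✓ 10-011 100-01✓ 1000-1✓ 10000-✓ 11-010✓ 11-110✓ 110-10✓ 1101-0 11010-✓ 111-10✓ 1110-0
Round 2: --0101 -00-01 -000-1 -0000- -1010- 11--10
PIs = {--0101, -00-01, -000-1, -0000-, -01100, -1010-, -11000, 0-0000, 01-000, 01-101, 010-00, 0101-1, 011-01, 0110-1, 01100-, 10-011, 11--10, 1101-0, 1110-0}
Coverage chart:
  m0: -0000-,0-0000
  m3: -000-1 ←essential
  m12: -01100 ←essential
  m16: 0-0000,01-000,010-00
  m20: -1010-,010-00
  m21: --0101,-1010-,01-101,0101-1
  m23: 0101-1 ←essential
  m24: -11000,01-000,01100-
  m25: 011-01,0110-1,01100-
  m27: 0110-1 ←essential
  m29: 01-101,011-01
  m32: -0000- ←essential
  m33: -00-01,-000-1,-0000-
  m35: -000-1,10-011
  m37: --0101,-00-01
  m43: 10-011 ←essential
  m44: -01100 ←essential
  m50: 11--10 ←essential
  m52: -1010-,1101-0
  m54: 11--10,1101-0
  m58: 11--10,1110-0
  m62: 11--10 ←essential
Essential: -000-1, -0000-, -01100, 0101-1, 0110-1, 10-011, 11--10

NO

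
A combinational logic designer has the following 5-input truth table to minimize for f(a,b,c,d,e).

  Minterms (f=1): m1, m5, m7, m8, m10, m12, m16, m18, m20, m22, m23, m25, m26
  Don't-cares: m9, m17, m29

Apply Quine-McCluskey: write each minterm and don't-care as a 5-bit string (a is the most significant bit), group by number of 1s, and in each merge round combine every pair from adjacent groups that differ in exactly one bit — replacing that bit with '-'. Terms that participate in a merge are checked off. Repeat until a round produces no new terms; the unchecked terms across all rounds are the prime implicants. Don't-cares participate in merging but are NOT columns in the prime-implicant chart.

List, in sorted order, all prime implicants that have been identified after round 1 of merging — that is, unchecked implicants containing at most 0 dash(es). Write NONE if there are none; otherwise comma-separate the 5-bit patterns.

Round 0: 00001✓ 00101✓ 00111✓ 01000✓ 01001✓ 01010✓ 01100✓ 10000✓ 10001✓ 10010✓ 10100✓ 10110✓ 10111✓ 11001✓ 11010✓ 11101✓
Round 1: -0001✓ -0111 -1001✓ -1010 0-001✓ 00-01 001-1 01-00 010-0 0100- 1-001✓ 1-010 10-00✓ 10-10✓ 100-0✓ 1000- 101-0✓ 1011- 11-01
Round 2: --001 10--0
PIs = {--001, -0111, -1010, 00-01, 001-1, 01-00, 010-0, 0100-, 1-010, 10--0, 1000-, 1011-, 11-01}

NONE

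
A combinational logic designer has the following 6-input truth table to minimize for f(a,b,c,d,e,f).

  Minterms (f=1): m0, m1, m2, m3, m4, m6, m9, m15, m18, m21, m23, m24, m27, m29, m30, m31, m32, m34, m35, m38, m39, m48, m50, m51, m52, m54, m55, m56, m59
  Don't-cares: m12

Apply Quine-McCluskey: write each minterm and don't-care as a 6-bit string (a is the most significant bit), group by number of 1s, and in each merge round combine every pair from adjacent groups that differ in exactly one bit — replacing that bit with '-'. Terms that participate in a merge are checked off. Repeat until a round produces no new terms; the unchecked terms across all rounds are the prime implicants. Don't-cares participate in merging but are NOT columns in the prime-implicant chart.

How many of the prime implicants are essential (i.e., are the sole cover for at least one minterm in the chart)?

8

Round 0: 000000✓ 000001✓ 000010✓ 000011✓ 000100✓ 000110✓ 001001✓ 001100✓ 001111✓ 010010✓ 010101✓ 010111✓ 011000✓ 011011✓ 011101✓ 011110✓ 011111✓ 100000✓ 100010✓ 100011✓ 100110✓ 100111✓ 110000✓ 110010✓ 110011✓ 110100✓ 110110✓ 110111✓ 111000✓ 111011✓
Round 1: -00000✓ -00010✓ -00011✓ -00110✓ -10010✓ -10111 -11000 -11011 0-0010✓ 0-1111 00-001 00-100 000-00✓ 000-10✓ 0000-0✓ 0000-1✓ 00000-✓ 00001-✓ 0001-0✓ 01-101✓ 01-111✓ 0101-1✓ 011-11 0111-1✓ 01111- 1-0000✓ 1-0010✓ 1-0011✓ 1-0110✓ 1-0111✓ 100-10✓ 100-11✓ 1000-0✓ 10001-✓ 10011-✓ 11-000 11-011 110-00✓ 110-10✓ 110-11✓ 1100-0✓ 11001-✓ 1101-0✓ 11011-✓
Round 2: --0010 -00-10 -000-0 -0001- 000--0 0000-- 01-1-1 1-0-10✓ 1-0-11✓ 1-00-0 1-001-✓ 1-011-✓ 100-1-✓ 110--0 110-1-✓
Round 3: 1-0-1-
PIs = {--0010, -00-10, -000-0, -0001-, -10111, -11000, -11011, 0-1111, 00-001, 00-100, 000--0, 0000--, 01-1-1, 011-11, 01111-, 1-0-1-, 1-00-0, 11-000, 11-011, 110--0}
Coverage chart:
  m0: -000-0,000--0,0000--
  m1: 00-001,0000--
  m2: --0010,-00-10,-000-0,-0001-,000--0,0000--
  m3: -0001-,0000--
  m4: 00-100,000--0
  m6: -00-10,000--0
  m9: 00-001 ←essential
  m15: 0-1111 ←essential
  m18: --0010 ←essential
  m21: 01-1-1 ←essential
  m23: -10111,01-1-1
  m24: -11000 ←essential
  m27: -11011,011-11
  m29: 01-1-1 ←essential
  m30: 01111- ←essential
  m31: 0-1111,01-1-1,011-11,01111-
  m32: -000-0,1-00-0
  m34: --0010,-00-10,-000-0,-0001-,1-0-1-,1-00-0
  m35: -0001-,1-0-1-
  m38: -00-10,1-0-1-
  m39: 1-0-1- ←essential
  m48: 1-00-0,11-000,110--0
  m50: --0010,1-0-1-,1-00-0,110--0
  m51: 1-0-1-,11-011
  m52: 110--0 ←essential
  m54: 1-0-1-,110--0
  m55: -10111,1-0-1-
  m56: -11000,11-000
  m59: -11011,11-011
Essential: --0010, -11000, 0-1111, 00-001, 01-1-1, 01111-, 1-0-1-, 110--0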